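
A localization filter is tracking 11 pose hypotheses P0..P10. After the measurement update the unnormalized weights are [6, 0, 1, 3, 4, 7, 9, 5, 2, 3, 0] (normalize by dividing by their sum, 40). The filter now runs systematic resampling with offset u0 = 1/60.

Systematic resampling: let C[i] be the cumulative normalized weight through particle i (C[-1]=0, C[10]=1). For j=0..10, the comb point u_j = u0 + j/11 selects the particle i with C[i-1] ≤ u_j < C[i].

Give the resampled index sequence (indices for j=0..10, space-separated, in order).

C = [3/20, 3/20, 7/40, 1/4, 7/20, 21/40, 3/4, 7/8, 37/40, 1, 1]
j=0: u_0=1/60 ∈ [0, 3/20) → index 0
j=1: u_1=71/660 ∈ [0, 3/20) → index 0
j=2: u_2=131/660 ∈ [7/40, 1/4) → index 3
j=3: u_3=191/660 ∈ [1/4, 7/20) → index 4
j=4: u_4=251/660 ∈ [7/20, 21/40) → index 5
j=5: u_5=311/660 ∈ [7/20, 21/40) → index 5
j=6: u_6=371/660 ∈ [21/40, 3/4) → index 6
j=7: u_7=431/660 ∈ [21/40, 3/4) → index 6
j=8: u_8=491/660 ∈ [21/40, 3/4) → index 6
j=9: u_9=551/660 ∈ [3/4, 7/8) → index 7
j=10: u_10=611/660 ∈ [37/40, 1) → index 9

0 0 3 4 5 5 6 6 6 7 9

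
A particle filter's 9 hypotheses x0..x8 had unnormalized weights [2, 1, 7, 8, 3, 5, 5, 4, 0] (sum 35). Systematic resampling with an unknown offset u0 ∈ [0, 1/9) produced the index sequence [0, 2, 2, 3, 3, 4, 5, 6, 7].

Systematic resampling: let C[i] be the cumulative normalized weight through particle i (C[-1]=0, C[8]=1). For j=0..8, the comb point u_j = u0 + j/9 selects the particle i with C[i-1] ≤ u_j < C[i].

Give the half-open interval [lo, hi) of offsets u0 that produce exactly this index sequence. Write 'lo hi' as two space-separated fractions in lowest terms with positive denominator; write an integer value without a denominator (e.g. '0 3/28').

0 2/45

C = [2/35, 3/35, 2/7, 18/35, 3/5, 26/35, 31/35, 1, 1]
j=0 picked index 0: u0 ∈ [0, 2/35)
j=1 picked index 2: u0 ∈ [-8/315, 11/63)
j=2 picked index 2: u0 ∈ [-43/315, 4/63)
j=3 picked index 3: u0 ∈ [-1/21, 19/105)
j=4 picked index 3: u0 ∈ [-10/63, 22/315)
j=5 picked index 4: u0 ∈ [-13/315, 2/45)
j=6 picked index 5: u0 ∈ [-1/15, 8/105)
j=7 picked index 6: u0 ∈ [-11/315, 34/315)
j=8 picked index 7: u0 ∈ [-1/315, 1/9)
intersection: [0, 2/45)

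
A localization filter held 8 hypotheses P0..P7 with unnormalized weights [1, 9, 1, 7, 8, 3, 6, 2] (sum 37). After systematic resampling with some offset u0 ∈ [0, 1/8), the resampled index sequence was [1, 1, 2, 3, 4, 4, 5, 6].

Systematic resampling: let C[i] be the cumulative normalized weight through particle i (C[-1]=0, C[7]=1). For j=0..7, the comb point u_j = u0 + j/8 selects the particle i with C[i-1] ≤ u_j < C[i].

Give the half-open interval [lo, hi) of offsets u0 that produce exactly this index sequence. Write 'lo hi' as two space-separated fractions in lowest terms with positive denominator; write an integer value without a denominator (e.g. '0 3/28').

C = [1/37, 10/37, 11/37, 18/37, 26/37, 29/37, 35/37, 1]
j=0 picked index 1: u0 ∈ [1/37, 10/37)
j=1 picked index 1: u0 ∈ [-29/296, 43/296)
j=2 picked index 2: u0 ∈ [3/148, 7/148)
j=3 picked index 3: u0 ∈ [-23/296, 33/296)
j=4 picked index 4: u0 ∈ [-1/74, 15/74)
j=5 picked index 4: u0 ∈ [-41/296, 23/296)
j=6 picked index 5: u0 ∈ [-7/148, 5/148)
j=7 picked index 6: u0 ∈ [-27/296, 21/296)
intersection: [1/37, 5/148)

1/37 5/148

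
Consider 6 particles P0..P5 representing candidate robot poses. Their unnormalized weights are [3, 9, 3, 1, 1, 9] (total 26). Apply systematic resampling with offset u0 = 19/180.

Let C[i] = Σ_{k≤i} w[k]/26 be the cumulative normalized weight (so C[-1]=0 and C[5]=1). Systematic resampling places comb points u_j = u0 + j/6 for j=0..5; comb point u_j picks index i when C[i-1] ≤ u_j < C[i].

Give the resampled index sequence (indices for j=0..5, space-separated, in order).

0 1 1 3 5 5

C = [3/26, 6/13, 15/26, 8/13, 17/26, 1]
j=0: u_0=19/180 ∈ [0, 3/26) → index 0
j=1: u_1=49/180 ∈ [3/26, 6/13) → index 1
j=2: u_2=79/180 ∈ [3/26, 6/13) → index 1
j=3: u_3=109/180 ∈ [15/26, 8/13) → index 3
j=4: u_4=139/180 ∈ [17/26, 1) → index 5
j=5: u_5=169/180 ∈ [17/26, 1) → index 5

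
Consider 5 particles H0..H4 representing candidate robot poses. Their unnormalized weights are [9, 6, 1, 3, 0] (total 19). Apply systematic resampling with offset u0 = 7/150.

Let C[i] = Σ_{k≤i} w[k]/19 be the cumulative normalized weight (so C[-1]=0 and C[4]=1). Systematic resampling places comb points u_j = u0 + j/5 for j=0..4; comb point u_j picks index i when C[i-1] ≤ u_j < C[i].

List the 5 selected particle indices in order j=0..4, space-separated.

0 0 0 1 3

C = [9/19, 15/19, 16/19, 1, 1]
j=0: u_0=7/150 ∈ [0, 9/19) → index 0
j=1: u_1=37/150 ∈ [0, 9/19) → index 0
j=2: u_2=67/150 ∈ [0, 9/19) → index 0
j=3: u_3=97/150 ∈ [9/19, 15/19) → index 1
j=4: u_4=127/150 ∈ [16/19, 1) → index 3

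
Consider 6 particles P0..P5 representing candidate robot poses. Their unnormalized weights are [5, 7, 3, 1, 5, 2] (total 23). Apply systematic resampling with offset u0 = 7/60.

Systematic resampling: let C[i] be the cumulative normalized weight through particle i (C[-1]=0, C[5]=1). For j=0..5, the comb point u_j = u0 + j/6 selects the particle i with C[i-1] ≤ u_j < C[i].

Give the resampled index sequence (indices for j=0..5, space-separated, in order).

C = [5/23, 12/23, 15/23, 16/23, 21/23, 1]
j=0: u_0=7/60 ∈ [0, 5/23) → index 0
j=1: u_1=17/60 ∈ [5/23, 12/23) → index 1
j=2: u_2=9/20 ∈ [5/23, 12/23) → index 1
j=3: u_3=37/60 ∈ [12/23, 15/23) → index 2
j=4: u_4=47/60 ∈ [16/23, 21/23) → index 4
j=5: u_5=19/20 ∈ [21/23, 1) → index 5

0 1 1 2 4 5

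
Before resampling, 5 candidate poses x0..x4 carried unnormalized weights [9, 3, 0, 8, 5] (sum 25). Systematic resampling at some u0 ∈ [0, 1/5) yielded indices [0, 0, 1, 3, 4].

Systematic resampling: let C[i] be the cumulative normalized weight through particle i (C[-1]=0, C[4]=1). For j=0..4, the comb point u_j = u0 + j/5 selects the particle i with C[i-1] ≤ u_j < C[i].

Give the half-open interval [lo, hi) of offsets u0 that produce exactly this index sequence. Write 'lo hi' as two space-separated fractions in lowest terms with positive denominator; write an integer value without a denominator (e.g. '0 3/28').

C = [9/25, 12/25, 12/25, 4/5, 1]
j=0 picked index 0: u0 ∈ [0, 9/25)
j=1 picked index 0: u0 ∈ [-1/5, 4/25)
j=2 picked index 1: u0 ∈ [-1/25, 2/25)
j=3 picked index 3: u0 ∈ [-3/25, 1/5)
j=4 picked index 4: u0 ∈ [0, 1/5)
intersection: [0, 2/25)

0 2/25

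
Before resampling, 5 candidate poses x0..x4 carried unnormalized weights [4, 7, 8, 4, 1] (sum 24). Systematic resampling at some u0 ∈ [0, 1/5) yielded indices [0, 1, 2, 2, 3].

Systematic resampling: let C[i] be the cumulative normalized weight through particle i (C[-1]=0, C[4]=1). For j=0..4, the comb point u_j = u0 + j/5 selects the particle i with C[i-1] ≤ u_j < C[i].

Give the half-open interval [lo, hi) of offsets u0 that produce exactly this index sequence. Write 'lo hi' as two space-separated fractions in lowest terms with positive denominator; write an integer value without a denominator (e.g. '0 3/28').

7/120 19/120

C = [1/6, 11/24, 19/24, 23/24, 1]
j=0 picked index 0: u0 ∈ [0, 1/6)
j=1 picked index 1: u0 ∈ [-1/30, 31/120)
j=2 picked index 2: u0 ∈ [7/120, 47/120)
j=3 picked index 2: u0 ∈ [-17/120, 23/120)
j=4 picked index 3: u0 ∈ [-1/120, 19/120)
intersection: [7/120, 19/120)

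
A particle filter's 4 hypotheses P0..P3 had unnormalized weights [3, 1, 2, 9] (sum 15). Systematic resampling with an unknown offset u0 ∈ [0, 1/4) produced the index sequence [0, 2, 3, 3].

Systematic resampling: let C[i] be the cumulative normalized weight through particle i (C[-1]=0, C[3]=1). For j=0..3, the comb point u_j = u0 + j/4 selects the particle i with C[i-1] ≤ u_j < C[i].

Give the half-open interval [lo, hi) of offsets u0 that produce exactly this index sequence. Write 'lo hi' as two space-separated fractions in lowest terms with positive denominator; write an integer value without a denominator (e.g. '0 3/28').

C = [1/5, 4/15, 2/5, 1]
j=0 picked index 0: u0 ∈ [0, 1/5)
j=1 picked index 2: u0 ∈ [1/60, 3/20)
j=2 picked index 3: u0 ∈ [-1/10, 1/2)
j=3 picked index 3: u0 ∈ [-7/20, 1/4)
intersection: [1/60, 3/20)

1/60 3/20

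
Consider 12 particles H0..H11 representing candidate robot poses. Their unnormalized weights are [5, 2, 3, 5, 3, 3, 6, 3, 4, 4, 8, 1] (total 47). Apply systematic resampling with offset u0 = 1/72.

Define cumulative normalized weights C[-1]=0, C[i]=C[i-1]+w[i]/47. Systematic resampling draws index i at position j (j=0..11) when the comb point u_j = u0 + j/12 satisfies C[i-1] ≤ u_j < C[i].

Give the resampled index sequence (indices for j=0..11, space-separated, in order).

C = [5/47, 7/47, 10/47, 15/47, 18/47, 21/47, 27/47, 30/47, 34/47, 38/47, 46/47, 1]
j=0: u_0=1/72 ∈ [0, 5/47) → index 0
j=1: u_1=7/72 ∈ [0, 5/47) → index 0
j=2: u_2=13/72 ∈ [7/47, 10/47) → index 2
j=3: u_3=19/72 ∈ [10/47, 15/47) → index 3
j=4: u_4=25/72 ∈ [15/47, 18/47) → index 4
j=5: u_5=31/72 ∈ [18/47, 21/47) → index 5
j=6: u_6=37/72 ∈ [21/47, 27/47) → index 6
j=7: u_7=43/72 ∈ [27/47, 30/47) → index 7
j=8: u_8=49/72 ∈ [30/47, 34/47) → index 8
j=9: u_9=55/72 ∈ [34/47, 38/47) → index 9
j=10: u_10=61/72 ∈ [38/47, 46/47) → index 10
j=11: u_11=67/72 ∈ [38/47, 46/47) → index 10

0 0 2 3 4 5 6 7 8 9 10 10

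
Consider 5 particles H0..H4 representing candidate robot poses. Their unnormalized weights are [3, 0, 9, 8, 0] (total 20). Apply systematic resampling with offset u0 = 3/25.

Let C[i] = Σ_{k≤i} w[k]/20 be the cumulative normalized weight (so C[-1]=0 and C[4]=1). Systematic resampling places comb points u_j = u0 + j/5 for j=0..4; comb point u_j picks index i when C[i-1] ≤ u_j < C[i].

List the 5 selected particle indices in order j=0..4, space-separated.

C = [3/20, 3/20, 3/5, 1, 1]
j=0: u_0=3/25 ∈ [0, 3/20) → index 0
j=1: u_1=8/25 ∈ [3/20, 3/5) → index 2
j=2: u_2=13/25 ∈ [3/20, 3/5) → index 2
j=3: u_3=18/25 ∈ [3/5, 1) → index 3
j=4: u_4=23/25 ∈ [3/5, 1) → index 3

0 2 2 3 3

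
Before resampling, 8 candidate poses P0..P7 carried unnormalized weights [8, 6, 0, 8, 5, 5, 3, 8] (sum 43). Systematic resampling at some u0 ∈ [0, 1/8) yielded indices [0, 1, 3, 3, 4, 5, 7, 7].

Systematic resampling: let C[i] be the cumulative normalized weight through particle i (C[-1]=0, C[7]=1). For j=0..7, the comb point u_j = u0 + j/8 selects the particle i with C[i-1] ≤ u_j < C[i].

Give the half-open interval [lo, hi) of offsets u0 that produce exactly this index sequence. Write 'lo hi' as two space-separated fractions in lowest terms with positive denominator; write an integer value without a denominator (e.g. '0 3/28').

C = [8/43, 14/43, 14/43, 22/43, 27/43, 32/43, 35/43, 1]
j=0 picked index 0: u0 ∈ [0, 8/43)
j=1 picked index 1: u0 ∈ [21/344, 69/344)
j=2 picked index 3: u0 ∈ [13/172, 45/172)
j=3 picked index 3: u0 ∈ [-17/344, 47/344)
j=4 picked index 4: u0 ∈ [1/86, 11/86)
j=5 picked index 5: u0 ∈ [1/344, 41/344)
j=6 picked index 7: u0 ∈ [11/172, 1/4)
j=7 picked index 7: u0 ∈ [-21/344, 1/8)
intersection: [13/172, 41/344)

13/172 41/344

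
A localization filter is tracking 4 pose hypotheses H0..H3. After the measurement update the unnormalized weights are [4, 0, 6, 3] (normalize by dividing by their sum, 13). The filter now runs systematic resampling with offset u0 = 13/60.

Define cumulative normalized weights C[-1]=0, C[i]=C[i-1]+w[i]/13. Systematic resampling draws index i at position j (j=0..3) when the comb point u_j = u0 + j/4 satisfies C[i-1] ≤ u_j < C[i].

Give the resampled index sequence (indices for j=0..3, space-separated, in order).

0 2 2 3

C = [4/13, 4/13, 10/13, 1]
j=0: u_0=13/60 ∈ [0, 4/13) → index 0
j=1: u_1=7/15 ∈ [4/13, 10/13) → index 2
j=2: u_2=43/60 ∈ [4/13, 10/13) → index 2
j=3: u_3=29/30 ∈ [10/13, 1) → index 3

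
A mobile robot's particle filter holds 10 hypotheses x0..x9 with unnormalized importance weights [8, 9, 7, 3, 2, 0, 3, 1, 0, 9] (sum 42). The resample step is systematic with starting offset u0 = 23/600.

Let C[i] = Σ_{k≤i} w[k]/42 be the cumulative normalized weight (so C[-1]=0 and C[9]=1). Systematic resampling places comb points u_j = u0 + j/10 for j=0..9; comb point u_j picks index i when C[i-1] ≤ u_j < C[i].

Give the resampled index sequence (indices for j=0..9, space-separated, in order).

0 0 1 1 2 2 3 6 9 9

C = [4/21, 17/42, 4/7, 9/14, 29/42, 29/42, 16/21, 11/14, 11/14, 1]
j=0: u_0=23/600 ∈ [0, 4/21) → index 0
j=1: u_1=83/600 ∈ [0, 4/21) → index 0
j=2: u_2=143/600 ∈ [4/21, 17/42) → index 1
j=3: u_3=203/600 ∈ [4/21, 17/42) → index 1
j=4: u_4=263/600 ∈ [17/42, 4/7) → index 2
j=5: u_5=323/600 ∈ [17/42, 4/7) → index 2
j=6: u_6=383/600 ∈ [4/7, 9/14) → index 3
j=7: u_7=443/600 ∈ [29/42, 16/21) → index 6
j=8: u_8=503/600 ∈ [11/14, 1) → index 9
j=9: u_9=563/600 ∈ [11/14, 1) → index 9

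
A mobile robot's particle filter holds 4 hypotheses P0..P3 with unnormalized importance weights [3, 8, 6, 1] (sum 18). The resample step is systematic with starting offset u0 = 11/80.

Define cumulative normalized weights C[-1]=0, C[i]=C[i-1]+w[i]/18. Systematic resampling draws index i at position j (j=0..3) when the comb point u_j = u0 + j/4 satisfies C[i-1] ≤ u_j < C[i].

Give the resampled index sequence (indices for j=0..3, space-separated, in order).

0 1 2 2

C = [1/6, 11/18, 17/18, 1]
j=0: u_0=11/80 ∈ [0, 1/6) → index 0
j=1: u_1=31/80 ∈ [1/6, 11/18) → index 1
j=2: u_2=51/80 ∈ [11/18, 17/18) → index 2
j=3: u_3=71/80 ∈ [11/18, 17/18) → index 2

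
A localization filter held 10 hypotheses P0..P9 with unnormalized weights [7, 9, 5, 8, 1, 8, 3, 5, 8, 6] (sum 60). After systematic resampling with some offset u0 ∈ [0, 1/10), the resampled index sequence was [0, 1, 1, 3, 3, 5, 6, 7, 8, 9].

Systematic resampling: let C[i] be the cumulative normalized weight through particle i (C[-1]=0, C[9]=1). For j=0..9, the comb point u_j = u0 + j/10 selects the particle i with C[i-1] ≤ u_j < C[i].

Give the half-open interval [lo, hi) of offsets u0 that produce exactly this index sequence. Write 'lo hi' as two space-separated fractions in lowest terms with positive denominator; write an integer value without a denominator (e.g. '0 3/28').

C = [7/60, 4/15, 7/20, 29/60, 1/2, 19/30, 41/60, 23/30, 9/10, 1]
j=0 picked index 0: u0 ∈ [0, 7/60)
j=1 picked index 1: u0 ∈ [1/60, 1/6)
j=2 picked index 1: u0 ∈ [-1/12, 1/15)
j=3 picked index 3: u0 ∈ [1/20, 11/60)
j=4 picked index 3: u0 ∈ [-1/20, 1/12)
j=5 picked index 5: u0 ∈ [0, 2/15)
j=6 picked index 6: u0 ∈ [1/30, 1/12)
j=7 picked index 7: u0 ∈ [-1/60, 1/15)
j=8 picked index 8: u0 ∈ [-1/30, 1/10)
j=9 picked index 9: u0 ∈ [0, 1/10)
intersection: [1/20, 1/15)

1/20 1/15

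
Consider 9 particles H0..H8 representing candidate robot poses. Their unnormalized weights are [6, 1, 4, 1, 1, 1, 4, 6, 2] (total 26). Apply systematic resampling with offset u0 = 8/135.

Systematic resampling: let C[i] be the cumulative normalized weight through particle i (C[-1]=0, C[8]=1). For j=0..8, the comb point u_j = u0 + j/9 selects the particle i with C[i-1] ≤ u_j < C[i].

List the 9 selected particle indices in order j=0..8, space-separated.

0 0 2 2 5 6 7 7 8

C = [3/13, 7/26, 11/26, 6/13, 1/2, 7/13, 9/13, 12/13, 1]
j=0: u_0=8/135 ∈ [0, 3/13) → index 0
j=1: u_1=23/135 ∈ [0, 3/13) → index 0
j=2: u_2=38/135 ∈ [7/26, 11/26) → index 2
j=3: u_3=53/135 ∈ [7/26, 11/26) → index 2
j=4: u_4=68/135 ∈ [1/2, 7/13) → index 5
j=5: u_5=83/135 ∈ [7/13, 9/13) → index 6
j=6: u_6=98/135 ∈ [9/13, 12/13) → index 7
j=7: u_7=113/135 ∈ [9/13, 12/13) → index 7
j=8: u_8=128/135 ∈ [12/13, 1) → index 8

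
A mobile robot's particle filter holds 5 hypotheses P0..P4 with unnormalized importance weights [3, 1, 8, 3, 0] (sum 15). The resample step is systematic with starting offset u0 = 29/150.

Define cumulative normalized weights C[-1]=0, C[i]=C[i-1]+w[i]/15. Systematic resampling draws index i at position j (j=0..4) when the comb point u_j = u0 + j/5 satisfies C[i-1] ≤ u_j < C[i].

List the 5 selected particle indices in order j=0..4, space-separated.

0 2 2 2 3

C = [1/5, 4/15, 4/5, 1, 1]
j=0: u_0=29/150 ∈ [0, 1/5) → index 0
j=1: u_1=59/150 ∈ [4/15, 4/5) → index 2
j=2: u_2=89/150 ∈ [4/15, 4/5) → index 2
j=3: u_3=119/150 ∈ [4/15, 4/5) → index 2
j=4: u_4=149/150 ∈ [4/5, 1) → index 3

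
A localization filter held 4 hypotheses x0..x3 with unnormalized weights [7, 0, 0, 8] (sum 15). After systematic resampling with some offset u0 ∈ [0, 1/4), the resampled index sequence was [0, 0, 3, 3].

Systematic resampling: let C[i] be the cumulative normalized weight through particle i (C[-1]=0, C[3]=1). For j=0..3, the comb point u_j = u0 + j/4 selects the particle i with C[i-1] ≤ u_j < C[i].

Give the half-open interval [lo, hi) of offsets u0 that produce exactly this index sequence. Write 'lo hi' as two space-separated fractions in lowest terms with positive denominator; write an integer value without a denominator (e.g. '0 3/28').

0 13/60

C = [7/15, 7/15, 7/15, 1]
j=0 picked index 0: u0 ∈ [0, 7/15)
j=1 picked index 0: u0 ∈ [-1/4, 13/60)
j=2 picked index 3: u0 ∈ [-1/30, 1/2)
j=3 picked index 3: u0 ∈ [-17/60, 1/4)
intersection: [0, 13/60)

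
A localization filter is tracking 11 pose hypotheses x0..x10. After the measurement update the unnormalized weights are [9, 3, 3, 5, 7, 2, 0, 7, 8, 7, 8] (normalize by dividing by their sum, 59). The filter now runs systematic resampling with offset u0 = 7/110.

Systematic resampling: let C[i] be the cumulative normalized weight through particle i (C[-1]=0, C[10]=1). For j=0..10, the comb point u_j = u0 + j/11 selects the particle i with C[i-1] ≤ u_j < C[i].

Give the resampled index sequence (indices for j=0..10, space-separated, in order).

0 1 2 3 4 7 7 8 9 10 10

C = [9/59, 12/59, 15/59, 20/59, 27/59, 29/59, 29/59, 36/59, 44/59, 51/59, 1]
j=0: u_0=7/110 ∈ [0, 9/59) → index 0
j=1: u_1=17/110 ∈ [9/59, 12/59) → index 1
j=2: u_2=27/110 ∈ [12/59, 15/59) → index 2
j=3: u_3=37/110 ∈ [15/59, 20/59) → index 3
j=4: u_4=47/110 ∈ [20/59, 27/59) → index 4
j=5: u_5=57/110 ∈ [29/59, 36/59) → index 7
j=6: u_6=67/110 ∈ [29/59, 36/59) → index 7
j=7: u_7=7/10 ∈ [36/59, 44/59) → index 8
j=8: u_8=87/110 ∈ [44/59, 51/59) → index 9
j=9: u_9=97/110 ∈ [51/59, 1) → index 10
j=10: u_10=107/110 ∈ [51/59, 1) → index 10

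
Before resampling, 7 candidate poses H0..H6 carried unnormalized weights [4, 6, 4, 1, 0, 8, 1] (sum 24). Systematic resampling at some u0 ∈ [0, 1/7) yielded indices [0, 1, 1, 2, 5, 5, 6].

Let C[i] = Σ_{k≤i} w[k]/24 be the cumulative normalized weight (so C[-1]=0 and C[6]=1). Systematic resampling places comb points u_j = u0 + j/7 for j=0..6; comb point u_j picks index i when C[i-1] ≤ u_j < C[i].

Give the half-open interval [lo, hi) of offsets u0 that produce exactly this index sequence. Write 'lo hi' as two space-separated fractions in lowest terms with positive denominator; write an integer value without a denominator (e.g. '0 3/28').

C = [1/6, 5/12, 7/12, 5/8, 5/8, 23/24, 1]
j=0 picked index 0: u0 ∈ [0, 1/6)
j=1 picked index 1: u0 ∈ [1/42, 23/84)
j=2 picked index 1: u0 ∈ [-5/42, 11/84)
j=3 picked index 2: u0 ∈ [-1/84, 13/84)
j=4 picked index 5: u0 ∈ [3/56, 65/168)
j=5 picked index 5: u0 ∈ [-5/56, 41/168)
j=6 picked index 6: u0 ∈ [17/168, 1/7)
intersection: [17/168, 11/84)

17/168 11/84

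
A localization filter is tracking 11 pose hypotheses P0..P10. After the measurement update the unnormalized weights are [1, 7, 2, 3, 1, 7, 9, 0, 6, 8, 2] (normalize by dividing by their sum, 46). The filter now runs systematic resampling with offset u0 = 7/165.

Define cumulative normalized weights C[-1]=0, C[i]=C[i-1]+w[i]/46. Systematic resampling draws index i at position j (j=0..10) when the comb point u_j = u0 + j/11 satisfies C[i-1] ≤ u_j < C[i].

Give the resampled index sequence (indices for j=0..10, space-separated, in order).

C = [1/46, 4/23, 5/23, 13/46, 7/23, 21/46, 15/23, 15/23, 18/23, 22/23, 1]
j=0: u_0=7/165 ∈ [1/46, 4/23) → index 1
j=1: u_1=2/15 ∈ [1/46, 4/23) → index 1
j=2: u_2=37/165 ∈ [5/23, 13/46) → index 3
j=3: u_3=52/165 ∈ [7/23, 21/46) → index 5
j=4: u_4=67/165 ∈ [7/23, 21/46) → index 5
j=5: u_5=82/165 ∈ [21/46, 15/23) → index 6
j=6: u_6=97/165 ∈ [21/46, 15/23) → index 6
j=7: u_7=112/165 ∈ [15/23, 18/23) → index 8
j=8: u_8=127/165 ∈ [15/23, 18/23) → index 8
j=9: u_9=142/165 ∈ [18/23, 22/23) → index 9
j=10: u_10=157/165 ∈ [18/23, 22/23) → index 9

1 1 3 5 5 6 6 8 8 9 9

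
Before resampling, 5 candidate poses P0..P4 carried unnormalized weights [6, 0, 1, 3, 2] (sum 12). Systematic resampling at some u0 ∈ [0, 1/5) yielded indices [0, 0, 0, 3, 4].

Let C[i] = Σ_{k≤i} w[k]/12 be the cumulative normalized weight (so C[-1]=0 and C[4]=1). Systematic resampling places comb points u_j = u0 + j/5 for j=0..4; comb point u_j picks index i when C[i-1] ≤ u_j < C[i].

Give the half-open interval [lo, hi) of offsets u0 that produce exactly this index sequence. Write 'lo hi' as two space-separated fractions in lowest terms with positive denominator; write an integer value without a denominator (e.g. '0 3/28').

C = [1/2, 1/2, 7/12, 5/6, 1]
j=0 picked index 0: u0 ∈ [0, 1/2)
j=1 picked index 0: u0 ∈ [-1/5, 3/10)
j=2 picked index 0: u0 ∈ [-2/5, 1/10)
j=3 picked index 3: u0 ∈ [-1/60, 7/30)
j=4 picked index 4: u0 ∈ [1/30, 1/5)
intersection: [1/30, 1/10)

1/30 1/10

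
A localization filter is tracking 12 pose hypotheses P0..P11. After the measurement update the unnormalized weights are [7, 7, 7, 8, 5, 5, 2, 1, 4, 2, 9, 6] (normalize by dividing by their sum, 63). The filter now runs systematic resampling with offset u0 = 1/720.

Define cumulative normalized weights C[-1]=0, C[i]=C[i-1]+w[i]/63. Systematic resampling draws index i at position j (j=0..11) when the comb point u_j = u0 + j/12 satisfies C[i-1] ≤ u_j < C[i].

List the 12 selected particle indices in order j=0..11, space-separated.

C = [1/9, 2/9, 1/3, 29/63, 34/63, 13/21, 41/63, 2/3, 46/63, 16/21, 19/21, 1]
j=0: u_0=1/720 ∈ [0, 1/9) → index 0
j=1: u_1=61/720 ∈ [0, 1/9) → index 0
j=2: u_2=121/720 ∈ [1/9, 2/9) → index 1
j=3: u_3=181/720 ∈ [2/9, 1/3) → index 2
j=4: u_4=241/720 ∈ [1/3, 29/63) → index 3
j=5: u_5=301/720 ∈ [1/3, 29/63) → index 3
j=6: u_6=361/720 ∈ [29/63, 34/63) → index 4
j=7: u_7=421/720 ∈ [34/63, 13/21) → index 5
j=8: u_8=481/720 ∈ [2/3, 46/63) → index 8
j=9: u_9=541/720 ∈ [46/63, 16/21) → index 9
j=10: u_10=601/720 ∈ [16/21, 19/21) → index 10
j=11: u_11=661/720 ∈ [19/21, 1) → index 11

0 0 1 2 3 3 4 5 8 9 10 11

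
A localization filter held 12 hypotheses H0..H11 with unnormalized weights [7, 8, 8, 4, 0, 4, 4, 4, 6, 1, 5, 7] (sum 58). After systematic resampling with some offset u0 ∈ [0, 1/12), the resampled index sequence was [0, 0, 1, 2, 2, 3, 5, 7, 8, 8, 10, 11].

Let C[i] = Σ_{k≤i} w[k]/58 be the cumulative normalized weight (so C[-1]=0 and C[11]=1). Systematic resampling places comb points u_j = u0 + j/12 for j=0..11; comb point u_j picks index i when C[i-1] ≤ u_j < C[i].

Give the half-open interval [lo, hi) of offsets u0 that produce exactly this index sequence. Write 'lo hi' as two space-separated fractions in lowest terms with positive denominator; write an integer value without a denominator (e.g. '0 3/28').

7/348 3/116

C = [7/58, 15/58, 23/58, 27/58, 27/58, 31/58, 35/58, 39/58, 45/58, 23/29, 51/58, 1]
j=0 picked index 0: u0 ∈ [0, 7/58)
j=1 picked index 0: u0 ∈ [-1/12, 13/348)
j=2 picked index 1: u0 ∈ [-4/87, 8/87)
j=3 picked index 2: u0 ∈ [1/116, 17/116)
j=4 picked index 2: u0 ∈ [-13/174, 11/174)
j=5 picked index 3: u0 ∈ [-7/348, 17/348)
j=6 picked index 5: u0 ∈ [-1/29, 1/29)
j=7 picked index 7: u0 ∈ [7/348, 31/348)
j=8 picked index 8: u0 ∈ [1/174, 19/174)
j=9 picked index 8: u0 ∈ [-9/116, 3/116)
j=10 picked index 10: u0 ∈ [-7/174, 4/87)
j=11 picked index 11: u0 ∈ [-13/348, 1/12)
intersection: [7/348, 3/116)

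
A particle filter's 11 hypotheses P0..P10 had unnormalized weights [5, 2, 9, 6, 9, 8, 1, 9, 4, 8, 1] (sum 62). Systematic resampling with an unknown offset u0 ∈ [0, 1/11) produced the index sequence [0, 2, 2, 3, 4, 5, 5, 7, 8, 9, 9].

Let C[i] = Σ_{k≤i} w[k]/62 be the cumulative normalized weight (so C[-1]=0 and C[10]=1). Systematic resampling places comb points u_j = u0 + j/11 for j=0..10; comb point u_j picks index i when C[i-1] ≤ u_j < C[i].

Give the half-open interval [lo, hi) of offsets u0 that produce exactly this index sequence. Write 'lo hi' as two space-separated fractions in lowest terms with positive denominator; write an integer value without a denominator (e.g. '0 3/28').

43/682 51/682

C = [5/62, 7/62, 8/31, 11/31, 1/2, 39/62, 20/31, 49/62, 53/62, 61/62, 1]
j=0 picked index 0: u0 ∈ [0, 5/62)
j=1 picked index 2: u0 ∈ [15/682, 57/341)
j=2 picked index 2: u0 ∈ [-47/682, 26/341)
j=3 picked index 3: u0 ∈ [-5/341, 28/341)
j=4 picked index 4: u0 ∈ [-3/341, 3/22)
j=5 picked index 5: u0 ∈ [1/22, 119/682)
j=6 picked index 5: u0 ∈ [-1/22, 57/682)
j=7 picked index 7: u0 ∈ [3/341, 105/682)
j=8 picked index 8: u0 ∈ [43/682, 87/682)
j=9 picked index 9: u0 ∈ [25/682, 113/682)
j=10 picked index 9: u0 ∈ [-37/682, 51/682)
intersection: [43/682, 51/682)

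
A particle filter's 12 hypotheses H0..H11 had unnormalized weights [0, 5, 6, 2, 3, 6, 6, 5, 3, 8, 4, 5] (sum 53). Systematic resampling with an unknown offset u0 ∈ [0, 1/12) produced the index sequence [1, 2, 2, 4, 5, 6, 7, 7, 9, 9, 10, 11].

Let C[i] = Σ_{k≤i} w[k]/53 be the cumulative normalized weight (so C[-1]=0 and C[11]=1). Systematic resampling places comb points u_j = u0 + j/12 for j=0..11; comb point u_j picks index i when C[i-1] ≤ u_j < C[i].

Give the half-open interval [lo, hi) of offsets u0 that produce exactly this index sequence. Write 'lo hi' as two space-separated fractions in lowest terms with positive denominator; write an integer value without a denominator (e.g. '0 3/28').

3/106 25/636

C = [0, 5/53, 11/53, 13/53, 16/53, 22/53, 28/53, 33/53, 36/53, 44/53, 48/53, 1]
j=0 picked index 1: u0 ∈ [0, 5/53)
j=1 picked index 2: u0 ∈ [7/636, 79/636)
j=2 picked index 2: u0 ∈ [-23/318, 13/318)
j=3 picked index 4: u0 ∈ [-1/212, 11/212)
j=4 picked index 5: u0 ∈ [-5/159, 13/159)
j=5 picked index 6: u0 ∈ [-1/636, 71/636)
j=6 picked index 7: u0 ∈ [3/106, 13/106)
j=7 picked index 7: u0 ∈ [-35/636, 25/636)
j=8 picked index 9: u0 ∈ [2/159, 26/159)
j=9 picked index 9: u0 ∈ [-15/212, 17/212)
j=10 picked index 10: u0 ∈ [-1/318, 23/318)
j=11 picked index 11: u0 ∈ [-7/636, 1/12)
intersection: [3/106, 25/636)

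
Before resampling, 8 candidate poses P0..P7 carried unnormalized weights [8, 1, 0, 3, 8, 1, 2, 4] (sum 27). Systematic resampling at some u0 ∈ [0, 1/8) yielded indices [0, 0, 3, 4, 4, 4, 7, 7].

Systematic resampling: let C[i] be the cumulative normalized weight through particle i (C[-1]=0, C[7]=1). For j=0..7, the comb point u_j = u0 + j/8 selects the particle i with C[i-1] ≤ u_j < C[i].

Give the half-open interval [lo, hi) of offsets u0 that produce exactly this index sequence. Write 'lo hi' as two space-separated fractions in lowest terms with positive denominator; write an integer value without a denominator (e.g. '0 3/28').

11/108 25/216

C = [8/27, 1/3, 1/3, 4/9, 20/27, 7/9, 23/27, 1]
j=0 picked index 0: u0 ∈ [0, 8/27)
j=1 picked index 0: u0 ∈ [-1/8, 37/216)
j=2 picked index 3: u0 ∈ [1/12, 7/36)
j=3 picked index 4: u0 ∈ [5/72, 79/216)
j=4 picked index 4: u0 ∈ [-1/18, 13/54)
j=5 picked index 4: u0 ∈ [-13/72, 25/216)
j=6 picked index 7: u0 ∈ [11/108, 1/4)
j=7 picked index 7: u0 ∈ [-5/216, 1/8)
intersection: [11/108, 25/216)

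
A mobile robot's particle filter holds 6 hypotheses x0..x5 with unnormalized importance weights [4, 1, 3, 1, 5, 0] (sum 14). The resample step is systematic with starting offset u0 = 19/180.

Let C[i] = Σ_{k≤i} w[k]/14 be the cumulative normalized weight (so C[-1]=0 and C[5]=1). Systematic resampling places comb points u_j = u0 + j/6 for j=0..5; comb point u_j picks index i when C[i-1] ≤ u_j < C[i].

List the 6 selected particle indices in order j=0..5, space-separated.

0 0 2 3 4 4

C = [2/7, 5/14, 4/7, 9/14, 1, 1]
j=0: u_0=19/180 ∈ [0, 2/7) → index 0
j=1: u_1=49/180 ∈ [0, 2/7) → index 0
j=2: u_2=79/180 ∈ [5/14, 4/7) → index 2
j=3: u_3=109/180 ∈ [4/7, 9/14) → index 3
j=4: u_4=139/180 ∈ [9/14, 1) → index 4
j=5: u_5=169/180 ∈ [9/14, 1) → index 4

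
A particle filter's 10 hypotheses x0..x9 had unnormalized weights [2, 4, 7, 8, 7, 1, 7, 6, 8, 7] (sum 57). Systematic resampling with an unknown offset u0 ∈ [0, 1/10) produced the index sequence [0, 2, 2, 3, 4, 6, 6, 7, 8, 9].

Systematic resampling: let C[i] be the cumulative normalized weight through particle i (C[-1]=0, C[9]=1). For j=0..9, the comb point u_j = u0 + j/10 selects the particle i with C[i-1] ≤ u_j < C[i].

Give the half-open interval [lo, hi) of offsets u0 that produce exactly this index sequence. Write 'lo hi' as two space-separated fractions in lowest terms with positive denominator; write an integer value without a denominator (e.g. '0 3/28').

1/114 8/285

C = [2/57, 2/19, 13/57, 7/19, 28/57, 29/57, 12/19, 14/19, 50/57, 1]
j=0 picked index 0: u0 ∈ [0, 2/57)
j=1 picked index 2: u0 ∈ [1/190, 73/570)
j=2 picked index 2: u0 ∈ [-9/95, 8/285)
j=3 picked index 3: u0 ∈ [-41/570, 13/190)
j=4 picked index 4: u0 ∈ [-3/95, 26/285)
j=5 picked index 6: u0 ∈ [1/114, 5/38)
j=6 picked index 6: u0 ∈ [-26/285, 3/95)
j=7 picked index 7: u0 ∈ [-13/190, 7/190)
j=8 picked index 8: u0 ∈ [-6/95, 22/285)
j=9 picked index 9: u0 ∈ [-13/570, 1/10)
intersection: [1/114, 8/285)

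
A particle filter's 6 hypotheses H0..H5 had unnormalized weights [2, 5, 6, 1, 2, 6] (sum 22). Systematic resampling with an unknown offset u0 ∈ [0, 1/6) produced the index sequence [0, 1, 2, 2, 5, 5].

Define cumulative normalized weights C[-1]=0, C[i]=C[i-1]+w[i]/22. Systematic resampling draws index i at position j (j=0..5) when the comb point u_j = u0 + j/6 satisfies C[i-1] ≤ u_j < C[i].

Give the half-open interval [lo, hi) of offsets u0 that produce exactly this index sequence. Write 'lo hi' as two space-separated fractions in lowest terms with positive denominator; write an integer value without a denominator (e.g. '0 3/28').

C = [1/11, 7/22, 13/22, 7/11, 8/11, 1]
j=0 picked index 0: u0 ∈ [0, 1/11)
j=1 picked index 1: u0 ∈ [-5/66, 5/33)
j=2 picked index 2: u0 ∈ [-1/66, 17/66)
j=3 picked index 2: u0 ∈ [-2/11, 1/11)
j=4 picked index 5: u0 ∈ [2/33, 1/3)
j=5 picked index 5: u0 ∈ [-7/66, 1/6)
intersection: [2/33, 1/11)

2/33 1/11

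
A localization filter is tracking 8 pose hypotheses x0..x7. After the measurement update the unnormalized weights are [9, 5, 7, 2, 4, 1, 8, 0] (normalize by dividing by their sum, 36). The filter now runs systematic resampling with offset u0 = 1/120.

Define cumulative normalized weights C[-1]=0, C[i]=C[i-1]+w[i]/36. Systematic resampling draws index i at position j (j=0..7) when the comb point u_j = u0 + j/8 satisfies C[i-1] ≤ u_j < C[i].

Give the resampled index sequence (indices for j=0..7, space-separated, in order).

0 0 1 1 2 3 5 6

C = [1/4, 7/18, 7/12, 23/36, 3/4, 7/9, 1, 1]
j=0: u_0=1/120 ∈ [0, 1/4) → index 0
j=1: u_1=2/15 ∈ [0, 1/4) → index 0
j=2: u_2=31/120 ∈ [1/4, 7/18) → index 1
j=3: u_3=23/60 ∈ [1/4, 7/18) → index 1
j=4: u_4=61/120 ∈ [7/18, 7/12) → index 2
j=5: u_5=19/30 ∈ [7/12, 23/36) → index 3
j=6: u_6=91/120 ∈ [3/4, 7/9) → index 5
j=7: u_7=53/60 ∈ [7/9, 1) → index 6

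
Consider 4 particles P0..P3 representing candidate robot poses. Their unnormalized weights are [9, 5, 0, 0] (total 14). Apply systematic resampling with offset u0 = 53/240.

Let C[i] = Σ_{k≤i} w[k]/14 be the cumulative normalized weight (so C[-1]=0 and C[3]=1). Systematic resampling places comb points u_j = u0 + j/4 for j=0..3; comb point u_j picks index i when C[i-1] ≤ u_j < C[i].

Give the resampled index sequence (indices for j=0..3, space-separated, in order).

C = [9/14, 1, 1, 1]
j=0: u_0=53/240 ∈ [0, 9/14) → index 0
j=1: u_1=113/240 ∈ [0, 9/14) → index 0
j=2: u_2=173/240 ∈ [9/14, 1) → index 1
j=3: u_3=233/240 ∈ [9/14, 1) → index 1

0 0 1 1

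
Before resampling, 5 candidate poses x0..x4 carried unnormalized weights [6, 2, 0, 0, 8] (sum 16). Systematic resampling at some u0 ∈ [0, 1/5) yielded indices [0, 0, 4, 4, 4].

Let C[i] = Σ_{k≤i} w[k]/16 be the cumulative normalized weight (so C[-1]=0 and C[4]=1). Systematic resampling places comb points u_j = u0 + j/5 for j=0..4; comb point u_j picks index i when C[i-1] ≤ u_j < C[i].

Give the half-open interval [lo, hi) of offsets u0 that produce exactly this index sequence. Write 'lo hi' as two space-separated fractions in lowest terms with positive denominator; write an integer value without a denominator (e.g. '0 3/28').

C = [3/8, 1/2, 1/2, 1/2, 1]
j=0 picked index 0: u0 ∈ [0, 3/8)
j=1 picked index 0: u0 ∈ [-1/5, 7/40)
j=2 picked index 4: u0 ∈ [1/10, 3/5)
j=3 picked index 4: u0 ∈ [-1/10, 2/5)
j=4 picked index 4: u0 ∈ [-3/10, 1/5)
intersection: [1/10, 7/40)

1/10 7/40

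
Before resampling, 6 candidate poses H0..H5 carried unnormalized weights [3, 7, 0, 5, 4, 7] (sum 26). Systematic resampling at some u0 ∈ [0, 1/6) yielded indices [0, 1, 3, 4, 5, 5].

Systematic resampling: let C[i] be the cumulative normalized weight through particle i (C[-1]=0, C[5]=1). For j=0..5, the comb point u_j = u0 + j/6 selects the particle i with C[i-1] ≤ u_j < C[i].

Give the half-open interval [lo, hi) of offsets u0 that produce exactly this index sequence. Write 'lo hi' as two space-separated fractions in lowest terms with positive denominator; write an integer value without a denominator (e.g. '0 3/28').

1/13 3/26

C = [3/26, 5/13, 5/13, 15/26, 19/26, 1]
j=0 picked index 0: u0 ∈ [0, 3/26)
j=1 picked index 1: u0 ∈ [-2/39, 17/78)
j=2 picked index 3: u0 ∈ [2/39, 19/78)
j=3 picked index 4: u0 ∈ [1/13, 3/13)
j=4 picked index 5: u0 ∈ [5/78, 1/3)
j=5 picked index 5: u0 ∈ [-4/39, 1/6)
intersection: [1/13, 3/26)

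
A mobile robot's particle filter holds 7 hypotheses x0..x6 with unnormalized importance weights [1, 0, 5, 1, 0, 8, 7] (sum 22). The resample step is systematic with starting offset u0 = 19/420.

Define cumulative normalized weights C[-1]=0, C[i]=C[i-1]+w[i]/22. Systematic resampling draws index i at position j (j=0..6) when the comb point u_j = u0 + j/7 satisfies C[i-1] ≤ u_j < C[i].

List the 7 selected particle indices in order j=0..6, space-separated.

0 2 5 5 5 6 6

C = [1/22, 1/22, 3/11, 7/22, 7/22, 15/22, 1]
j=0: u_0=19/420 ∈ [0, 1/22) → index 0
j=1: u_1=79/420 ∈ [1/22, 3/11) → index 2
j=2: u_2=139/420 ∈ [7/22, 15/22) → index 5
j=3: u_3=199/420 ∈ [7/22, 15/22) → index 5
j=4: u_4=37/60 ∈ [7/22, 15/22) → index 5
j=5: u_5=319/420 ∈ [15/22, 1) → index 6
j=6: u_6=379/420 ∈ [15/22, 1) → index 6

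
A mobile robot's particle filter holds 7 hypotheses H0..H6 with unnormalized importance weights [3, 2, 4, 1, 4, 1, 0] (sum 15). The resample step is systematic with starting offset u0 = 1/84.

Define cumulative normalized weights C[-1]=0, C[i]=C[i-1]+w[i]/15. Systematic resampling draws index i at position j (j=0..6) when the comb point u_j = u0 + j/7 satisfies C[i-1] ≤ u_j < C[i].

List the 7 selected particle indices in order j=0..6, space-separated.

0 0 1 2 2 4 4

C = [1/5, 1/3, 3/5, 2/3, 14/15, 1, 1]
j=0: u_0=1/84 ∈ [0, 1/5) → index 0
j=1: u_1=13/84 ∈ [0, 1/5) → index 0
j=2: u_2=25/84 ∈ [1/5, 1/3) → index 1
j=3: u_3=37/84 ∈ [1/3, 3/5) → index 2
j=4: u_4=7/12 ∈ [1/3, 3/5) → index 2
j=5: u_5=61/84 ∈ [2/3, 14/15) → index 4
j=6: u_6=73/84 ∈ [2/3, 14/15) → index 4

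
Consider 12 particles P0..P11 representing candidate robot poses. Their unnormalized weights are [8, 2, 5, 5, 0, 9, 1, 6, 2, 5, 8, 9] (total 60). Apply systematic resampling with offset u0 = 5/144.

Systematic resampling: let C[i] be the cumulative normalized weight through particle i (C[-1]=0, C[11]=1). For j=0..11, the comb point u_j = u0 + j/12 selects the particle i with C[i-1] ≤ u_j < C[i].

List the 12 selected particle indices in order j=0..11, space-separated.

0 0 2 3 5 5 7 8 9 10 11 11

C = [2/15, 1/6, 1/4, 1/3, 1/3, 29/60, 1/2, 3/5, 19/30, 43/60, 17/20, 1]
j=0: u_0=5/144 ∈ [0, 2/15) → index 0
j=1: u_1=17/144 ∈ [0, 2/15) → index 0
j=2: u_2=29/144 ∈ [1/6, 1/4) → index 2
j=3: u_3=41/144 ∈ [1/4, 1/3) → index 3
j=4: u_4=53/144 ∈ [1/3, 29/60) → index 5
j=5: u_5=65/144 ∈ [1/3, 29/60) → index 5
j=6: u_6=77/144 ∈ [1/2, 3/5) → index 7
j=7: u_7=89/144 ∈ [3/5, 19/30) → index 8
j=8: u_8=101/144 ∈ [19/30, 43/60) → index 9
j=9: u_9=113/144 ∈ [43/60, 17/20) → index 10
j=10: u_10=125/144 ∈ [17/20, 1) → index 11
j=11: u_11=137/144 ∈ [17/20, 1) → index 11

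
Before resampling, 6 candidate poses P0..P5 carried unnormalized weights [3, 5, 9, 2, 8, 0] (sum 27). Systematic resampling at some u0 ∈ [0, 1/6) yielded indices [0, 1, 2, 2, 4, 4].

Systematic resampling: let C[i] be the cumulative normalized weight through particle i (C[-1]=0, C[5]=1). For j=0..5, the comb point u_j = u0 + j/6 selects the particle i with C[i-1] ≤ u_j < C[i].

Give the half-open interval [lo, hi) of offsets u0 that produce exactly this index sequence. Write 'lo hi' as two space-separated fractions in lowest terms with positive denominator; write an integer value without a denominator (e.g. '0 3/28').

C = [1/9, 8/27, 17/27, 19/27, 1, 1]
j=0 picked index 0: u0 ∈ [0, 1/9)
j=1 picked index 1: u0 ∈ [-1/18, 7/54)
j=2 picked index 2: u0 ∈ [-1/27, 8/27)
j=3 picked index 2: u0 ∈ [-11/54, 7/54)
j=4 picked index 4: u0 ∈ [1/27, 1/3)
j=5 picked index 4: u0 ∈ [-7/54, 1/6)
intersection: [1/27, 1/9)

1/27 1/9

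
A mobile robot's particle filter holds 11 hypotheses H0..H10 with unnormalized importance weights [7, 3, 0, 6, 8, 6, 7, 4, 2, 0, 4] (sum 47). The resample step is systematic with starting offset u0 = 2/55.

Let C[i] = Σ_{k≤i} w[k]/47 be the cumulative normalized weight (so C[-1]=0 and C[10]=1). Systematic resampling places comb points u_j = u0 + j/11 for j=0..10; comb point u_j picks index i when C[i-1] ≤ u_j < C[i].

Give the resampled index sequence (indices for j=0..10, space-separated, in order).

C = [7/47, 10/47, 10/47, 16/47, 24/47, 30/47, 37/47, 41/47, 43/47, 43/47, 1]
j=0: u_0=2/55 ∈ [0, 7/47) → index 0
j=1: u_1=7/55 ∈ [0, 7/47) → index 0
j=2: u_2=12/55 ∈ [10/47, 16/47) → index 3
j=3: u_3=17/55 ∈ [10/47, 16/47) → index 3
j=4: u_4=2/5 ∈ [16/47, 24/47) → index 4
j=5: u_5=27/55 ∈ [16/47, 24/47) → index 4
j=6: u_6=32/55 ∈ [24/47, 30/47) → index 5
j=7: u_7=37/55 ∈ [30/47, 37/47) → index 6
j=8: u_8=42/55 ∈ [30/47, 37/47) → index 6
j=9: u_9=47/55 ∈ [37/47, 41/47) → index 7
j=10: u_10=52/55 ∈ [43/47, 1) → index 10

0 0 3 3 4 4 5 6 6 7 10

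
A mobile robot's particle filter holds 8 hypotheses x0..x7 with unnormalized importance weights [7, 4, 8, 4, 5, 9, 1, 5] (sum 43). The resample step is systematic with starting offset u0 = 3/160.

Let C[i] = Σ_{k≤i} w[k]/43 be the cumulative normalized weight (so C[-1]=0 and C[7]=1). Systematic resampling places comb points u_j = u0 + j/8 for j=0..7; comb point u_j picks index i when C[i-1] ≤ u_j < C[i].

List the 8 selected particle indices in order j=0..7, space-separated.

0 0 2 2 3 4 5 7

C = [7/43, 11/43, 19/43, 23/43, 28/43, 37/43, 38/43, 1]
j=0: u_0=3/160 ∈ [0, 7/43) → index 0
j=1: u_1=23/160 ∈ [0, 7/43) → index 0
j=2: u_2=43/160 ∈ [11/43, 19/43) → index 2
j=3: u_3=63/160 ∈ [11/43, 19/43) → index 2
j=4: u_4=83/160 ∈ [19/43, 23/43) → index 3
j=5: u_5=103/160 ∈ [23/43, 28/43) → index 4
j=6: u_6=123/160 ∈ [28/43, 37/43) → index 5
j=7: u_7=143/160 ∈ [38/43, 1) → index 7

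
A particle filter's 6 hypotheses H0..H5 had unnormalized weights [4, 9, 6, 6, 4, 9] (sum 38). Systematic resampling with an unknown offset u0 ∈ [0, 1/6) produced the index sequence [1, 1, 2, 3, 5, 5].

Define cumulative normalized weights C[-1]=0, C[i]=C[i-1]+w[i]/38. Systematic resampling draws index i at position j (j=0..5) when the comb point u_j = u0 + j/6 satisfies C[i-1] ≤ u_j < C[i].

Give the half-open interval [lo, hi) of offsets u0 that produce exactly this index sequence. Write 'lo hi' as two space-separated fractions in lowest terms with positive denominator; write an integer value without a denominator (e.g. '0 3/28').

C = [2/19, 13/38, 1/2, 25/38, 29/38, 1]
j=0 picked index 1: u0 ∈ [2/19, 13/38)
j=1 picked index 1: u0 ∈ [-7/114, 10/57)
j=2 picked index 2: u0 ∈ [1/114, 1/6)
j=3 picked index 3: u0 ∈ [0, 3/19)
j=4 picked index 5: u0 ∈ [11/114, 1/3)
j=5 picked index 5: u0 ∈ [-4/57, 1/6)
intersection: [2/19, 3/19)

2/19 3/19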